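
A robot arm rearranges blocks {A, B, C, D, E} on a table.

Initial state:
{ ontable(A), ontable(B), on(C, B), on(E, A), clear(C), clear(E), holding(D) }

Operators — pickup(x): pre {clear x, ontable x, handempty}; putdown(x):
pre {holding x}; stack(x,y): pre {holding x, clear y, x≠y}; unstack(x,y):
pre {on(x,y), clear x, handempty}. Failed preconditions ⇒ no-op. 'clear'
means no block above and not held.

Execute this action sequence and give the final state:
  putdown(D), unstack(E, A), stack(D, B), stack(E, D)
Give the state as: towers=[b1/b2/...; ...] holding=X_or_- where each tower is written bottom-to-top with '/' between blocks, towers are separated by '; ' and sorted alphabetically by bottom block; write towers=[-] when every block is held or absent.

step 1 (putdown(D)): towers=[A/E; B/C; D] holding=-
step 2 (unstack(E, A)): towers=[A; B/C; D] holding=E
step 3 (stack(D, B)) [no-op]: towers=[A; B/C; D] holding=E
step 4 (stack(E, D)): towers=[A; B/C; D/E] holding=-

towers=[A; B/C; D/E] holding=-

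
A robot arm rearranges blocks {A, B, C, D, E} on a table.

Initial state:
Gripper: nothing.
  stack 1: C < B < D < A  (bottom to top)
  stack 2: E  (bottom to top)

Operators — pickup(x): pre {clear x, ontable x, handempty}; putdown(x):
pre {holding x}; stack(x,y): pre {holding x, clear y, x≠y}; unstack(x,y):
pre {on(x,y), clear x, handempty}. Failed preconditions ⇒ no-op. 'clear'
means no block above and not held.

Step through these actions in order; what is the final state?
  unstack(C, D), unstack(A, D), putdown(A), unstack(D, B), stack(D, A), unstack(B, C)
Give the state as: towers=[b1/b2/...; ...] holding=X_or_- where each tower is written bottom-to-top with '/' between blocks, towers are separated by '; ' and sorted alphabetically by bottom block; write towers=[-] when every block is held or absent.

towers=[A/D; C; E] holding=B

step 1 (unstack(C, D)) [no-op]: towers=[C/B/D/A; E] holding=-
step 2 (unstack(A, D)): towers=[C/B/D; E] holding=A
step 3 (putdown(A)): towers=[A; C/B/D; E] holding=-
step 4 (unstack(D, B)): towers=[A; C/B; E] holding=D
step 5 (stack(D, A)): towers=[A/D; C/B; E] holding=-
step 6 (unstack(B, C)): towers=[A/D; C; E] holding=B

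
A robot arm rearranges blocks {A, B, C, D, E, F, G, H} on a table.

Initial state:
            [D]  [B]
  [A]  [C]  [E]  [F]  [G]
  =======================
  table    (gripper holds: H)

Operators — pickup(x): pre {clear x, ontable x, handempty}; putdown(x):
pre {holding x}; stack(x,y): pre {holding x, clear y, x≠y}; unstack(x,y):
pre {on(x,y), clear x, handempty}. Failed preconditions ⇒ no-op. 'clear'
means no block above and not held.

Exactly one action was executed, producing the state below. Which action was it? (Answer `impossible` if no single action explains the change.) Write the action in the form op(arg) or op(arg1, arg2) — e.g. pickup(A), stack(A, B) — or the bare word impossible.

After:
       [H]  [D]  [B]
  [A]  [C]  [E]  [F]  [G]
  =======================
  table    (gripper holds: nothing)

stack(H, C)

target: towers=[A; C/H; E/D; F/B; G] holding=-
        putdown(H) → towers=[A; C; E/D; F/B; G; H] holding=-
       stack(H, G) → towers=[A; C; E/D; F/B; G/H] holding=-
       stack(H, A) → towers=[A/H; C; E/D; F/B; G] holding=-
       stack(H, B) → towers=[A; C; E/D; F/B/H; G] holding=-
       stack(H, D) → towers=[A; C; E/D/H; F/B; G] holding=-
       stack(H, C) → towers=[A; C/H; E/D; F/B; G] holding=-  ← match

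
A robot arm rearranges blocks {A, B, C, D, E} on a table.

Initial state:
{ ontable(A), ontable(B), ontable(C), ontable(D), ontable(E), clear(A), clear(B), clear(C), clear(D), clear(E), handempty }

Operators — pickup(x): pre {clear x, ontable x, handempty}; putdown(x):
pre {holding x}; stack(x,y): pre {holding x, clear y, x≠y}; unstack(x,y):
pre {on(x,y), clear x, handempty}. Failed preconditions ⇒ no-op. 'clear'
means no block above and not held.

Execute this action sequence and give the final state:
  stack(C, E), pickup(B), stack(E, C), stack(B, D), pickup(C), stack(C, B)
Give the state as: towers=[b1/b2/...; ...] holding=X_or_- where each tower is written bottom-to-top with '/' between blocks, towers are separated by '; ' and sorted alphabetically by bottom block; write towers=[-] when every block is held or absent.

towers=[A; D/B/C; E] holding=-

step 1 (stack(C, E)) [no-op]: towers=[A; B; C; D; E] holding=-
step 2 (pickup(B)): towers=[A; C; D; E] holding=B
step 3 (stack(E, C)) [no-op]: towers=[A; C; D; E] holding=B
step 4 (stack(B, D)): towers=[A; C; D/B; E] holding=-
step 5 (pickup(C)): towers=[A; D/B; E] holding=C
step 6 (stack(C, B)): towers=[A; D/B/C; E] holding=-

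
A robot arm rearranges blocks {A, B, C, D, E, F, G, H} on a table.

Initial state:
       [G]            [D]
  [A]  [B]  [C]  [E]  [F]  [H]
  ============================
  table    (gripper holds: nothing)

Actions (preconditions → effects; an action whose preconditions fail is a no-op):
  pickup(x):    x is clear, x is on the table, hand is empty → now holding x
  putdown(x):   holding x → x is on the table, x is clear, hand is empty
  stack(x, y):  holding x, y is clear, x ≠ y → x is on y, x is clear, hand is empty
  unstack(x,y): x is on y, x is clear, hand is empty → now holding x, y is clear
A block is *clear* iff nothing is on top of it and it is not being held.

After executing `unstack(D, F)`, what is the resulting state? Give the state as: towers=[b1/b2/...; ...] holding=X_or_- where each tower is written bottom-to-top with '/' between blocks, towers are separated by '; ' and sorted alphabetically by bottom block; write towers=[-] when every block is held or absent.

before: towers=[A; B/G; C; E; F/D; H] holding=-
pre[unstack(D, F)]: on(D,F) ✓, clear(D) ✓, handempty ✓
all met → apply unstack(D, F)
after:  towers=[A; B/G; C; E; F; H] holding=D

towers=[A; B/G; C; E; F; H] holding=D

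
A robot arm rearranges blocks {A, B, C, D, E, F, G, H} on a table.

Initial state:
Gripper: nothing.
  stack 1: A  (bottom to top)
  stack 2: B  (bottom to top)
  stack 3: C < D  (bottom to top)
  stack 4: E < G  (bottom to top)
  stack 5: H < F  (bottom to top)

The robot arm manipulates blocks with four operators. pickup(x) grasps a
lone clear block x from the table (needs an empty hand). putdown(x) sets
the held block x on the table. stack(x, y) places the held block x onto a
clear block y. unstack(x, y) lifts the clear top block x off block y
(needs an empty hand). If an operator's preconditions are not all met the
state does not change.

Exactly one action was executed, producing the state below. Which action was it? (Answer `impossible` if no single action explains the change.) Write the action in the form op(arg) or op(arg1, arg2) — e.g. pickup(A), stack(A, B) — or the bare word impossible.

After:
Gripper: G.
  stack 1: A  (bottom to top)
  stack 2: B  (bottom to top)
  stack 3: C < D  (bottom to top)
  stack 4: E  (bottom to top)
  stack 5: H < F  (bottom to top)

target: towers=[A; B; C/D; E; H/F] holding=G
     unstack(G, E) → towers=[A; B; C/D; E; H/F] holding=G  ← match
         pickup(A) → towers=[B; C/D; E/G; H/F] holding=A
         pickup(B) → towers=[A; C/D; E/G; H/F] holding=B
     unstack(F, H) → towers=[A; B; C/D; E/G; H] holding=F
     unstack(D, C) → towers=[A; B; C; E/G; H/F] holding=D

unstack(G, E)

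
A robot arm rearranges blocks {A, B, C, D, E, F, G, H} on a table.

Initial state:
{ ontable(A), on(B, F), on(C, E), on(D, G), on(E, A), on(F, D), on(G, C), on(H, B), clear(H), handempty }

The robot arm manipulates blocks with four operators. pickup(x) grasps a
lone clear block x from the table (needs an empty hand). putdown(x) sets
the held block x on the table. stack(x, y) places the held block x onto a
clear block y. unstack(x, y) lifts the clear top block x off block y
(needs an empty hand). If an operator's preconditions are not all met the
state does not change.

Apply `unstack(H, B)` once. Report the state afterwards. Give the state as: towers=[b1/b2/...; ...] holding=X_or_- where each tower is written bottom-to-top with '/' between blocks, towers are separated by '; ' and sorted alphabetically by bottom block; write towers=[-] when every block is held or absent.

before: towers=[A/E/C/G/D/F/B/H] holding=-
pre[unstack(H, B)]: on(H,B) ✓, clear(H) ✓, handempty ✓
all met → apply unstack(H, B)
after:  towers=[A/E/C/G/D/F/B] holding=H

towers=[A/E/C/G/D/F/B] holding=H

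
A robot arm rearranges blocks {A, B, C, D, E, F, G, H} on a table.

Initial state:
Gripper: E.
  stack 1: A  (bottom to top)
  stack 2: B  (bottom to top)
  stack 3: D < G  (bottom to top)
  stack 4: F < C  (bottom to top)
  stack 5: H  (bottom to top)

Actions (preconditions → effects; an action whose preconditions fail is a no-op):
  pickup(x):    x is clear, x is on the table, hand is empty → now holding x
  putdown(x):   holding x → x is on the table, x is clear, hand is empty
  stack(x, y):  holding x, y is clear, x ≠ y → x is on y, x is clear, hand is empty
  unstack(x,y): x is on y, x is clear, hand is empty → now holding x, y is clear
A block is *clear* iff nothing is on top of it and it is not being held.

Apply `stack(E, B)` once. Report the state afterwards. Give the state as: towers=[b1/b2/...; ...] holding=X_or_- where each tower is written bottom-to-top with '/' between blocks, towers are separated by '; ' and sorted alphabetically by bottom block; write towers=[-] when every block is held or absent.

towers=[A; B/E; D/G; F/C; H] holding=-

before: towers=[A; B; D/G; F/C; H] holding=E
pre[stack(E, B)]: holding(E) ✓, clear(B) ✓, E≠B ✓
all met → apply stack(E, B)
after:  towers=[A; B/E; D/G; F/C; H] holding=-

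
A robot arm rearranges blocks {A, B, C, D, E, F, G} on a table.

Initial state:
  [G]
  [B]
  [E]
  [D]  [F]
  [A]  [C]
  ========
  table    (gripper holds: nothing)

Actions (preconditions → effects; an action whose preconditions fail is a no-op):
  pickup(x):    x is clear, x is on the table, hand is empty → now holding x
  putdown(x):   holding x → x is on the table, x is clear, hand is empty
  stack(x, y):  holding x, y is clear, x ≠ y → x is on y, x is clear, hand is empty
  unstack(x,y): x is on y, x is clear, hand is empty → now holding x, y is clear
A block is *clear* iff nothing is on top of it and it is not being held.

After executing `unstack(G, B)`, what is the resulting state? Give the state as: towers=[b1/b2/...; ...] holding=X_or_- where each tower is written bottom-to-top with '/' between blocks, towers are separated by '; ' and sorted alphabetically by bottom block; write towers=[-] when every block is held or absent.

towers=[A/D/E/B; C/F] holding=G

before: towers=[A/D/E/B/G; C/F] holding=-
pre[unstack(G, B)]: on(G,B) yes, clear(G) yes, handempty yes
all met → apply unstack(G, B)
after:  towers=[A/D/E/B; C/F] holding=G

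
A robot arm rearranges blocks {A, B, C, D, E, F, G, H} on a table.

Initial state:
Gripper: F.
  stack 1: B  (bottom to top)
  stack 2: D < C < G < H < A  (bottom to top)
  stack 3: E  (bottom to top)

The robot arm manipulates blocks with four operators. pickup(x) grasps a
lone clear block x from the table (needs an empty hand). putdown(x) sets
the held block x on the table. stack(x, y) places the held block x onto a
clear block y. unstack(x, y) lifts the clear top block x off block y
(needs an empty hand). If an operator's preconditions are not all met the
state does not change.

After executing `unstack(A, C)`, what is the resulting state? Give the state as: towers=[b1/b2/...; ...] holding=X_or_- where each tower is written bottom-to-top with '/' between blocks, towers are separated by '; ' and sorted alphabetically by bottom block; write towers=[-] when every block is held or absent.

towers=[B; D/C/G/H/A; E] holding=F

before: towers=[B; D/C/G/H/A; E] holding=F
pre[unstack(A, C)]: on(A,C) fail, clear(A) ok, handempty fail
on(A,C), handempty unmet → unstack(A, C) is a no-op
after:  towers=[B; D/C/G/H/A; E] holding=F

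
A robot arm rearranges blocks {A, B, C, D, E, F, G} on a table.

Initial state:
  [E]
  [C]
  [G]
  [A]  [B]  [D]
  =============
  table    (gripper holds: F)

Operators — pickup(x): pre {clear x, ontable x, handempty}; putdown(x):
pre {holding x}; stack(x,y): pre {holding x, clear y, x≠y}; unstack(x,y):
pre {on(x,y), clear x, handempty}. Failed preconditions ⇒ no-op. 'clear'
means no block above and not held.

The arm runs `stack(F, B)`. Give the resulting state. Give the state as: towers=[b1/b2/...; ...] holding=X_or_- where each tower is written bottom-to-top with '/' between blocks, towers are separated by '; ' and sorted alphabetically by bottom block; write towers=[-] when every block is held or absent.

towers=[A/G/C/E; B/F; D] holding=-

before: towers=[A/G/C/E; B; D] holding=F
pre[stack(F, B)]: holding(F) yes, clear(B) yes, F≠B yes
all met → apply stack(F, B)
after:  towers=[A/G/C/E; B/F; D] holding=-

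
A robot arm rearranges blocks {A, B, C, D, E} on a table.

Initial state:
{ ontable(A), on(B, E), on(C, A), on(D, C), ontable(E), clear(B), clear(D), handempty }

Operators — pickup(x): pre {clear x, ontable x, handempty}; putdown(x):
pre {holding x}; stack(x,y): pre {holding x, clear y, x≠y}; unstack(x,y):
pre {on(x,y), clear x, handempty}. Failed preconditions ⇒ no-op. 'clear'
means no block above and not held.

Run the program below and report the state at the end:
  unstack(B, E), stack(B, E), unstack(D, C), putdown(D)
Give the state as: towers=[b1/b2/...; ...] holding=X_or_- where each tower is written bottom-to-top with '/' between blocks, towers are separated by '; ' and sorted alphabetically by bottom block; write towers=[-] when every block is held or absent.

step 1 (unstack(B, E)): towers=[A/C/D; E] holding=B
step 2 (stack(B, E)): towers=[A/C/D; E/B] holding=-
step 3 (unstack(D, C)): towers=[A/C; E/B] holding=D
step 4 (putdown(D)): towers=[A/C; D; E/B] holding=-

towers=[A/C; D; E/B] holding=-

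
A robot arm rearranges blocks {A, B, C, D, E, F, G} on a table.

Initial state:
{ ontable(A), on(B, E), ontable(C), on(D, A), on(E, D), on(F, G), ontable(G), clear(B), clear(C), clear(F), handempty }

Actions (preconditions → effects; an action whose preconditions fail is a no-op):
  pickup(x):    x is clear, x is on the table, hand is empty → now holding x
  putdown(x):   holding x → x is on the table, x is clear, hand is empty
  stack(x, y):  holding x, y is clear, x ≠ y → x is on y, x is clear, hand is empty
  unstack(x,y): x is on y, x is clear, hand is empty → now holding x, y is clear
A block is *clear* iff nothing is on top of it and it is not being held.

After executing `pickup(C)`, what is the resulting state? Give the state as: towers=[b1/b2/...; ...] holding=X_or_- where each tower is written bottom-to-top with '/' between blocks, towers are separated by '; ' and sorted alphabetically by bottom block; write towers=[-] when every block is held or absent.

towers=[A/D/E/B; G/F] holding=C

before: towers=[A/D/E/B; C; G/F] holding=-
pre[pickup(C)]: clear(C) ok, ontable(C) ok, handempty ok
all met → apply pickup(C)
after:  towers=[A/D/E/B; G/F] holding=C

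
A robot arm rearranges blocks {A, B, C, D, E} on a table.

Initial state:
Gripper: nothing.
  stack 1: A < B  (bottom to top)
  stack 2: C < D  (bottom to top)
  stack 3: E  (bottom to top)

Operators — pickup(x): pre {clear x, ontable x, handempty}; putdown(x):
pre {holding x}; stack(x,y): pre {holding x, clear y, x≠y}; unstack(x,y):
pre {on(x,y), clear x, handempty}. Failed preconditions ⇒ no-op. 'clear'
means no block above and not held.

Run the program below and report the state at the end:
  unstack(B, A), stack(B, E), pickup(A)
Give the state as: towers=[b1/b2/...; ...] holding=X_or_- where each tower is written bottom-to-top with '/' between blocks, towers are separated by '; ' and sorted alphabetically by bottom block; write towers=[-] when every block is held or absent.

step 1 (unstack(B, A)): towers=[A; C/D; E] holding=B
step 2 (stack(B, E)): towers=[A; C/D; E/B] holding=-
step 3 (pickup(A)): towers=[C/D; E/B] holding=A

towers=[C/D; E/B] holding=A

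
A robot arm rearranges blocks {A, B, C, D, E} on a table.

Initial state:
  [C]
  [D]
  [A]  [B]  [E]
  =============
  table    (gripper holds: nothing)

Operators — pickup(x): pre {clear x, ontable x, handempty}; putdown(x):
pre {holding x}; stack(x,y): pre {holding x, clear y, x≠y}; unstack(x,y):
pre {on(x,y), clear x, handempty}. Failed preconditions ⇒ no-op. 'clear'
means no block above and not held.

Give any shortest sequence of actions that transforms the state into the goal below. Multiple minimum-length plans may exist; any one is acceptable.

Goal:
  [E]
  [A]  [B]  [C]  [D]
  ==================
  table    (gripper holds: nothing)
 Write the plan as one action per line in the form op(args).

unstack(C, D)
putdown(C)
unstack(D, A)
putdown(D)
pickup(E)
stack(E, A)

step 1 (unstack(C, D)): towers=[A/D; B; E] holding=C
step 2 (putdown(C)): towers=[A/D; B; C; E] holding=-
step 3 (unstack(D, A)): towers=[A; B; C; E] holding=D
step 4 (putdown(D)): towers=[A; B; C; D; E] holding=-
step 5 (pickup(E)): towers=[A; B; C; D] holding=E
step 6 (stack(E, A)): towers=[A/E; B; C; D] holding=-
goal check: towers=[A/E; B; C; D] holding=- — reached (length 6, optimal by BFS)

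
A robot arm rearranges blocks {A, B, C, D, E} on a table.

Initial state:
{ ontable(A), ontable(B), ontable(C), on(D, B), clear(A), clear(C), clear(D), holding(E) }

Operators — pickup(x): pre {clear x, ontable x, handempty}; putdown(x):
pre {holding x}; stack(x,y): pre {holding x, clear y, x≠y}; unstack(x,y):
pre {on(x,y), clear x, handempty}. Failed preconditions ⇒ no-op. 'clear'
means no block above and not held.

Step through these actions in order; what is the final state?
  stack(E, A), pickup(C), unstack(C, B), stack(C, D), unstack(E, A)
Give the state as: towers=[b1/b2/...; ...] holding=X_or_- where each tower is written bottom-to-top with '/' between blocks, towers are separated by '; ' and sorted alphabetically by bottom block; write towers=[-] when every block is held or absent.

step 1 (stack(E, A)): towers=[A/E; B/D; C] holding=-
step 2 (pickup(C)): towers=[A/E; B/D] holding=C
step 3 (unstack(C, B)) [no-op]: towers=[A/E; B/D] holding=C
step 4 (stack(C, D)): towers=[A/E; B/D/C] holding=-
step 5 (unstack(E, A)): towers=[A; B/D/C] holding=E

towers=[A; B/D/C] holding=E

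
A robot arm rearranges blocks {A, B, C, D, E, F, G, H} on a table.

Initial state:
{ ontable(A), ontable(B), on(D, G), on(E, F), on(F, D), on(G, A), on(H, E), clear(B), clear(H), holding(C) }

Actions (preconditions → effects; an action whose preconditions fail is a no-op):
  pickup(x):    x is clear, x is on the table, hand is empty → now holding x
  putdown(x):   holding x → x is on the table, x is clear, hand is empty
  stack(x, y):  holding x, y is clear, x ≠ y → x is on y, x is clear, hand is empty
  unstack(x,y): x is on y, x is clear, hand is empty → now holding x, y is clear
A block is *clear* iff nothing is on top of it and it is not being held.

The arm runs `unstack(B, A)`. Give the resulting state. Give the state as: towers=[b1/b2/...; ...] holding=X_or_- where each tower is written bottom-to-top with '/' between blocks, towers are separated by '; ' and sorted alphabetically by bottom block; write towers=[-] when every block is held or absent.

towers=[A/G/D/F/E/H; B] holding=C

before: towers=[A/G/D/F/E/H; B] holding=C
pre[unstack(B, A)]: on(B,A) fail, clear(B) ok, handempty fail
on(B,A), handempty unmet → unstack(B, A) is a no-op
after:  towers=[A/G/D/F/E/H; B] holding=C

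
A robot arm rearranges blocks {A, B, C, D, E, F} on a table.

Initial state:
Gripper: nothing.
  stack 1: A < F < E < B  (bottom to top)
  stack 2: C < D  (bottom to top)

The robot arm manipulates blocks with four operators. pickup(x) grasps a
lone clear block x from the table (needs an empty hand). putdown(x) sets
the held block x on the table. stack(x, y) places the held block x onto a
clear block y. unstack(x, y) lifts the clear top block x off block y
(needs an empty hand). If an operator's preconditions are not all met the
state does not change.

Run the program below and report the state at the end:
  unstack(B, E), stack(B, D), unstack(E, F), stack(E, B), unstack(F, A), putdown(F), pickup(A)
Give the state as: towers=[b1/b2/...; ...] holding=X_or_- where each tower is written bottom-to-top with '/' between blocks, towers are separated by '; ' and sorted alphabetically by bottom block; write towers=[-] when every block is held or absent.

towers=[C/D/B/E; F] holding=A

step 1 (unstack(B, E)): towers=[A/F/E; C/D] holding=B
step 2 (stack(B, D)): towers=[A/F/E; C/D/B] holding=-
step 3 (unstack(E, F)): towers=[A/F; C/D/B] holding=E
step 4 (stack(E, B)): towers=[A/F; C/D/B/E] holding=-
step 5 (unstack(F, A)): towers=[A; C/D/B/E] holding=F
step 6 (putdown(F)): towers=[A; C/D/B/E; F] holding=-
step 7 (pickup(A)): towers=[C/D/B/E; F] holding=A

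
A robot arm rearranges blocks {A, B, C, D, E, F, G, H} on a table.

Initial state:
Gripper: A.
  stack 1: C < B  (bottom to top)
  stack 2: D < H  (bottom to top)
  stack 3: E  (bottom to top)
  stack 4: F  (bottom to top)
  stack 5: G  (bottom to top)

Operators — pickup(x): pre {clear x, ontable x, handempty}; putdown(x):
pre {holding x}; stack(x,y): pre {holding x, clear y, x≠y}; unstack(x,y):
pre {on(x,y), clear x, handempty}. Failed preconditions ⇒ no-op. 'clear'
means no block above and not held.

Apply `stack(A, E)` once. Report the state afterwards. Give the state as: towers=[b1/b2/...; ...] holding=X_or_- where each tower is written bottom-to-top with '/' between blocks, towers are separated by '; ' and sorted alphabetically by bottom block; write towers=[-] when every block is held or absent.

before: towers=[C/B; D/H; E; F; G] holding=A
pre[stack(A, E)]: holding(A) yes, clear(E) yes, A≠E yes
all met → apply stack(A, E)
after:  towers=[C/B; D/H; E/A; F; G] holding=-

towers=[C/B; D/H; E/A; F; G] holding=-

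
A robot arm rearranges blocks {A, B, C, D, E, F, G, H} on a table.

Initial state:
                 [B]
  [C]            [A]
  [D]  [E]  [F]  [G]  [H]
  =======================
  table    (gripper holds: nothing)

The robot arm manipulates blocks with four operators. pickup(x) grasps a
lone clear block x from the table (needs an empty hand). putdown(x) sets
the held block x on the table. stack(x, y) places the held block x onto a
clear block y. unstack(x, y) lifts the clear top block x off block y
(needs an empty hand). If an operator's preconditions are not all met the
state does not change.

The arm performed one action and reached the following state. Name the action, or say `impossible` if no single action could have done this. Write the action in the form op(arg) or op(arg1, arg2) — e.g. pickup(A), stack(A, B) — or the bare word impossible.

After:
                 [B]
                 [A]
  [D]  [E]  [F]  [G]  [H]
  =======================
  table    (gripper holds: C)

unstack(C, D)

target: towers=[D; E; F; G/A/B; H] holding=C
         pickup(E) → towers=[D/C; F; G/A/B; H] holding=E
         pickup(H) → towers=[D/C; E; F; G/A/B] holding=H
     unstack(B, A) → towers=[D/C; E; F; G/A; H] holding=B
         pickup(F) → towers=[D/C; E; G/A/B; H] holding=F
     unstack(C, D) → towers=[D; E; F; G/A/B; H] holding=C  ← match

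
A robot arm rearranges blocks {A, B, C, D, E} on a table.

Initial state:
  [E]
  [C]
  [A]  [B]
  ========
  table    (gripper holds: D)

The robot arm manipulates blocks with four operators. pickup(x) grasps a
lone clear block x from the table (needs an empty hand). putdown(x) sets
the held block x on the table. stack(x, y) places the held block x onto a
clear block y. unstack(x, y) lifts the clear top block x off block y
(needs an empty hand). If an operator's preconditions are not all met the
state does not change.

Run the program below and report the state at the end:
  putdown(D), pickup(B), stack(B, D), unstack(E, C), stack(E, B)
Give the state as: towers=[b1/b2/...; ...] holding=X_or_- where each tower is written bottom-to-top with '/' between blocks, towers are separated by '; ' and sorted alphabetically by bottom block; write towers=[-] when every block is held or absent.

towers=[A/C; D/B/E] holding=-

step 1 (putdown(D)): towers=[A/C/E; B; D] holding=-
step 2 (pickup(B)): towers=[A/C/E; D] holding=B
step 3 (stack(B, D)): towers=[A/C/E; D/B] holding=-
step 4 (unstack(E, C)): towers=[A/C; D/B] holding=E
step 5 (stack(E, B)): towers=[A/C; D/B/E] holding=-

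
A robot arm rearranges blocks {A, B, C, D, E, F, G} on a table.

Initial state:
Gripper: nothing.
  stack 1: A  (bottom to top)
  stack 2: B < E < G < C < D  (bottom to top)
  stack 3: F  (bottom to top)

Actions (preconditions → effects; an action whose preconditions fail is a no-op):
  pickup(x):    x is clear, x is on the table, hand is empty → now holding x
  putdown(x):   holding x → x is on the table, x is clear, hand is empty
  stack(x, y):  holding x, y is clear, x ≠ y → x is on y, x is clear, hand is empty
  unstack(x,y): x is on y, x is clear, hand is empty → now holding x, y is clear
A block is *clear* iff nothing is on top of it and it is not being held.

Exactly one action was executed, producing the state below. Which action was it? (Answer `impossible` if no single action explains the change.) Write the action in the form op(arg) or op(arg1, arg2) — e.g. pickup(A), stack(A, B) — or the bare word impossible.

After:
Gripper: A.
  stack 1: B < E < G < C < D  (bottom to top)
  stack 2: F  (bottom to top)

target: towers=[B/E/G/C/D; F] holding=A
         pickup(F) → towers=[A; B/E/G/C/D] holding=F
     unstack(D, C) → towers=[A; B/E/G/C; F] holding=D
         pickup(A) → towers=[B/E/G/C/D; F] holding=A  ← match

pickup(A)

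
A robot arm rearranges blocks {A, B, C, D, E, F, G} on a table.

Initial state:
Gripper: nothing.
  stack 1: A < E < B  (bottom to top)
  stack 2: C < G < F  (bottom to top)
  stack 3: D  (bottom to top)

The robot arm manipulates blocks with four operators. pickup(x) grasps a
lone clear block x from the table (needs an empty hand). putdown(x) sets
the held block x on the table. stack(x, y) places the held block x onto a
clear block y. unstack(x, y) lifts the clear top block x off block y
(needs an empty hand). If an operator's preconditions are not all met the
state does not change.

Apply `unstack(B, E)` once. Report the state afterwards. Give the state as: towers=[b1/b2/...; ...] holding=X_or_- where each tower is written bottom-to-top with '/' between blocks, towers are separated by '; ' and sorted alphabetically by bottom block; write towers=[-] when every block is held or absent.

before: towers=[A/E/B; C/G/F; D] holding=-
pre[unstack(B, E)]: on(B,E) yes, clear(B) yes, handempty yes
all met → apply unstack(B, E)
after:  towers=[A/E; C/G/F; D] holding=B

towers=[A/E; C/G/F; D] holding=B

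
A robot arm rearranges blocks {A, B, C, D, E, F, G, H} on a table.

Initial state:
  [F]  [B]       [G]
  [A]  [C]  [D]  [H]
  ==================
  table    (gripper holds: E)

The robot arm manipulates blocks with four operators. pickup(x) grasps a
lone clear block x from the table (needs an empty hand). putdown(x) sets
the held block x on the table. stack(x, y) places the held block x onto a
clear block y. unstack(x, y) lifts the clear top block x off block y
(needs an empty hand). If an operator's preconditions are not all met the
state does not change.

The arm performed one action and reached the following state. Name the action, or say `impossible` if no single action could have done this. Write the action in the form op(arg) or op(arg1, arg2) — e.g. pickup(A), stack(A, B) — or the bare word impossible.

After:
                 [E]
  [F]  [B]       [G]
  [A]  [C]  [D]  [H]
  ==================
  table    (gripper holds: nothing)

target: towers=[A/F; C/B; D; H/G/E] holding=-
        putdown(E) → towers=[A/F; C/B; D; E; H/G] holding=-
       stack(E, G) → towers=[A/F; C/B; D; H/G/E] holding=-  ← match
       stack(E, B) → towers=[A/F; C/B/E; D; H/G] holding=-
       stack(E, F) → towers=[A/F/E; C/B; D; H/G] holding=-
       stack(E, D) → towers=[A/F; C/B; D/E; H/G] holding=-

stack(E, G)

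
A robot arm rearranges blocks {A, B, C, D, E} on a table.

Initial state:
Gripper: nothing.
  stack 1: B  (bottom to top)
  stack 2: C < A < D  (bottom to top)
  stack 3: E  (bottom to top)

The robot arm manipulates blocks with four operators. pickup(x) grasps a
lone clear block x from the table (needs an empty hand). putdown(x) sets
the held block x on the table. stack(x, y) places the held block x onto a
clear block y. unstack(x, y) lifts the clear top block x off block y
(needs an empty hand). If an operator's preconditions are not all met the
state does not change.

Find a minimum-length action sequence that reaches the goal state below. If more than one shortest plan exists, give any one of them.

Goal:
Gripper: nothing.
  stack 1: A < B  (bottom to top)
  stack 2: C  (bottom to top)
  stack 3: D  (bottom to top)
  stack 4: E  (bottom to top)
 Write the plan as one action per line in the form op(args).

step 1 (unstack(D, A)): towers=[B; C/A; E] holding=D
step 2 (putdown(D)): towers=[B; C/A; D; E] holding=-
step 3 (unstack(A, C)): towers=[B; C; D; E] holding=A
step 4 (putdown(A)): towers=[A; B; C; D; E] holding=-
step 5 (pickup(B)): towers=[A; C; D; E] holding=B
step 6 (stack(B, A)): towers=[A/B; C; D; E] holding=-
goal check: towers=[A/B; C; D; E] holding=- — reached (length 6, optimal by BFS)

unstack(D, A)
putdown(D)
unstack(A, C)
putdown(A)
pickup(B)
stack(B, A)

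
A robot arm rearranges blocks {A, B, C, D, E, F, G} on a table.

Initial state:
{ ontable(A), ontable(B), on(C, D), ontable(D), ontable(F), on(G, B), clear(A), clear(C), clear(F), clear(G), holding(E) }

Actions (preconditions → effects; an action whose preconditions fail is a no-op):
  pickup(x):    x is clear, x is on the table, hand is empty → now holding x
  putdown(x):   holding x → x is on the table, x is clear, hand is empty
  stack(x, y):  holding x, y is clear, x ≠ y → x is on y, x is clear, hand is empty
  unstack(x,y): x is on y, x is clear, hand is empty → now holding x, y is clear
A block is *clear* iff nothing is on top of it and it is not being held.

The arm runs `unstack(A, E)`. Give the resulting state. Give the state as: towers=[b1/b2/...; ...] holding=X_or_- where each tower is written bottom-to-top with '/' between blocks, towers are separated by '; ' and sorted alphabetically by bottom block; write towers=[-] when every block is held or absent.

before: towers=[A; B/G; D/C; F] holding=E
pre[unstack(A, E)]: on(A,E) no, clear(A) yes, handempty no
on(A,E), handempty unmet → unstack(A, E) is a no-op
after:  towers=[A; B/G; D/C; F] holding=E

towers=[A; B/G; D/C; F] holding=E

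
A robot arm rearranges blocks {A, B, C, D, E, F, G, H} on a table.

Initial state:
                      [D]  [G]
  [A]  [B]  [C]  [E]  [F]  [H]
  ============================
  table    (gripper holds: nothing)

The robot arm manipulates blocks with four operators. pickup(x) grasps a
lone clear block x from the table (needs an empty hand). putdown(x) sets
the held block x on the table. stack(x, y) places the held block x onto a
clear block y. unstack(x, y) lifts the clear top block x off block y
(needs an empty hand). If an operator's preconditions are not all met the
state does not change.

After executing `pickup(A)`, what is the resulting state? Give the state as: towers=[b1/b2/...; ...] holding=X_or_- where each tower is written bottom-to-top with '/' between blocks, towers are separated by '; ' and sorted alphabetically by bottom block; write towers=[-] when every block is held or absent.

towers=[B; C; E; F/D; H/G] holding=A

before: towers=[A; B; C; E; F/D; H/G] holding=-
pre[pickup(A)]: clear(A) ✓, ontable(A) ✓, handempty ✓
all met → apply pickup(A)
after:  towers=[B; C; E; F/D; H/G] holding=A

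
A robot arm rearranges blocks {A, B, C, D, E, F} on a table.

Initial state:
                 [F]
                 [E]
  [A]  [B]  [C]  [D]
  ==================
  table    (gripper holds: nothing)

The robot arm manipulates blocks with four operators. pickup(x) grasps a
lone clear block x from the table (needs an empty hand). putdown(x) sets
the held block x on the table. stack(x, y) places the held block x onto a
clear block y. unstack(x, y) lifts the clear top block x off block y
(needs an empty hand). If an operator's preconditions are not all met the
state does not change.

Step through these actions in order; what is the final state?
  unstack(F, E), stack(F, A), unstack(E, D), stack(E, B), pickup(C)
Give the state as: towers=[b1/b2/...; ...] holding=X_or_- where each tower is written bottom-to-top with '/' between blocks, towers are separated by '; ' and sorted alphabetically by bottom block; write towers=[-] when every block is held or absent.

step 1 (unstack(F, E)): towers=[A; B; C; D/E] holding=F
step 2 (stack(F, A)): towers=[A/F; B; C; D/E] holding=-
step 3 (unstack(E, D)): towers=[A/F; B; C; D] holding=E
step 4 (stack(E, B)): towers=[A/F; B/E; C; D] holding=-
step 5 (pickup(C)): towers=[A/F; B/E; D] holding=C

towers=[A/F; B/E; D] holding=C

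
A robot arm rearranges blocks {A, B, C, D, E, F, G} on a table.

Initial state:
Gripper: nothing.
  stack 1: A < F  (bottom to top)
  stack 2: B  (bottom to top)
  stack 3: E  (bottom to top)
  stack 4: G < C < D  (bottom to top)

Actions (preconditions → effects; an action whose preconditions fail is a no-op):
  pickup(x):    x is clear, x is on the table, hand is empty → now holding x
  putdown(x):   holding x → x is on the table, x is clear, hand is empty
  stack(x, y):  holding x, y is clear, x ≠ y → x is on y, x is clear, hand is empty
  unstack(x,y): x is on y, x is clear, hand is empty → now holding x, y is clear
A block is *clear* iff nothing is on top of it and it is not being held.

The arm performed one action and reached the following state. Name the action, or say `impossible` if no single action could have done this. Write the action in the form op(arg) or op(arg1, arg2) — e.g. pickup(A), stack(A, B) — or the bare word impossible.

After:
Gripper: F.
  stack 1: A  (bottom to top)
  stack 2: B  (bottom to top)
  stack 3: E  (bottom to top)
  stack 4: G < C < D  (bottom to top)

unstack(F, A)

target: towers=[A; B; E; G/C/D] holding=F
         pickup(B) → towers=[A/F; E; G/C/D] holding=B
     unstack(F, A) → towers=[A; B; E; G/C/D] holding=F  ← match
     unstack(D, C) → towers=[A/F; B; E; G/C] holding=D
         pickup(E) → towers=[A/F; B; G/C/D] holding=E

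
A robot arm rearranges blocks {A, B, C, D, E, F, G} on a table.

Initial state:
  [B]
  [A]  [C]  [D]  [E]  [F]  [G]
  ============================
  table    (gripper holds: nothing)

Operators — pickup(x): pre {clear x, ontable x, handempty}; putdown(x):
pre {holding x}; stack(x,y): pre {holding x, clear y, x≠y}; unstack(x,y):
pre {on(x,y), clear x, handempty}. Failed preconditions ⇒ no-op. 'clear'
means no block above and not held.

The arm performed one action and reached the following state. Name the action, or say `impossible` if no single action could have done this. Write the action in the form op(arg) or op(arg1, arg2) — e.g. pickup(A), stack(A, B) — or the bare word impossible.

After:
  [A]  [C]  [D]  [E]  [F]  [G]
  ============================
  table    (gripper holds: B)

target: towers=[A; C; D; E; F; G] holding=B
     unstack(B, A) → towers=[A; C; D; E; F; G] holding=B  ← match
         pickup(F) → towers=[A/B; C; D; E; G] holding=F
         pickup(G) → towers=[A/B; C; D; E; F] holding=G
         pickup(D) → towers=[A/B; C; E; F; G] holding=D
         pickup(E) → towers=[A/B; C; D; F; G] holding=E
         pickup(C) → towers=[A/B; D; E; F; G] holding=C

unstack(B, A)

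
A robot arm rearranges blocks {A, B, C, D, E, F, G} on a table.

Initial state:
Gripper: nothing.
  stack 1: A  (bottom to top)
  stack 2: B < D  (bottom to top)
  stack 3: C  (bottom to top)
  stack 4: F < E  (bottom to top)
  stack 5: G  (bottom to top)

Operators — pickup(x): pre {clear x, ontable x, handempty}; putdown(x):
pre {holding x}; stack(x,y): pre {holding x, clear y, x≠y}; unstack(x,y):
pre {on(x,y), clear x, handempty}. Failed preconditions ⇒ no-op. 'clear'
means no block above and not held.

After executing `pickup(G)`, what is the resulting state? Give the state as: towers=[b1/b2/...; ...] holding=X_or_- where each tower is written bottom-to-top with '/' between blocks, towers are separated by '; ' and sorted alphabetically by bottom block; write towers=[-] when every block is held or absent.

before: towers=[A; B/D; C; F/E; G] holding=-
pre[pickup(G)]: clear(G) ✓, ontable(G) ✓, handempty ✓
all met → apply pickup(G)
after:  towers=[A; B/D; C; F/E] holding=G

towers=[A; B/D; C; F/E] holding=G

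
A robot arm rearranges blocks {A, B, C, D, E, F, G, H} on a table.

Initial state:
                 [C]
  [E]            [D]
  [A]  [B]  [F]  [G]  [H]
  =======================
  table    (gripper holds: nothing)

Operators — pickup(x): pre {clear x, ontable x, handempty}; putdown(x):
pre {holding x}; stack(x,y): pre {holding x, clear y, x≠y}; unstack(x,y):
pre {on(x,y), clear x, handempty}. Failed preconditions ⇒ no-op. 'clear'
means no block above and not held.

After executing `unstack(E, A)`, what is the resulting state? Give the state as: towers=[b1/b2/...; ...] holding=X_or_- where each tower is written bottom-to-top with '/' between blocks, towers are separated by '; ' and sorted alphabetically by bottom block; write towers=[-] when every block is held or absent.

before: towers=[A/E; B; F; G/D/C; H] holding=-
pre[unstack(E, A)]: on(E,A) yes, clear(E) yes, handempty yes
all met → apply unstack(E, A)
after:  towers=[A; B; F; G/D/C; H] holding=E

towers=[A; B; F; G/D/C; H] holding=E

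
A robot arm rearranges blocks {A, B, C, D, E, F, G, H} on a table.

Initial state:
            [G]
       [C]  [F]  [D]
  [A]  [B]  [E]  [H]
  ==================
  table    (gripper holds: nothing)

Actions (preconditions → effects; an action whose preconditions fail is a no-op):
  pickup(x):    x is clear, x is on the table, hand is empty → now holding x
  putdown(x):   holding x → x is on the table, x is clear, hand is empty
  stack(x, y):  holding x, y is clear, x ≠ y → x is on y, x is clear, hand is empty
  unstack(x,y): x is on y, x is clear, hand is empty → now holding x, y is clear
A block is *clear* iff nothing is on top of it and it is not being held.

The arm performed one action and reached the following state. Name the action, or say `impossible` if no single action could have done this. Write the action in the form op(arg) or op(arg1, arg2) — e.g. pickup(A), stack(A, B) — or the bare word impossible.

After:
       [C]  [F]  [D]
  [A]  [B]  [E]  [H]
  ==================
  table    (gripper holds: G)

target: towers=[A; B/C; E/F; H/D] holding=G
     unstack(G, F) → towers=[A; B/C; E/F; H/D] holding=G  ← match
         pickup(A) → towers=[B/C; E/F/G; H/D] holding=A
     unstack(D, H) → towers=[A; B/C; E/F/G; H] holding=D
     unstack(C, B) → towers=[A; B; E/F/G; H/D] holding=C

unstack(G, F)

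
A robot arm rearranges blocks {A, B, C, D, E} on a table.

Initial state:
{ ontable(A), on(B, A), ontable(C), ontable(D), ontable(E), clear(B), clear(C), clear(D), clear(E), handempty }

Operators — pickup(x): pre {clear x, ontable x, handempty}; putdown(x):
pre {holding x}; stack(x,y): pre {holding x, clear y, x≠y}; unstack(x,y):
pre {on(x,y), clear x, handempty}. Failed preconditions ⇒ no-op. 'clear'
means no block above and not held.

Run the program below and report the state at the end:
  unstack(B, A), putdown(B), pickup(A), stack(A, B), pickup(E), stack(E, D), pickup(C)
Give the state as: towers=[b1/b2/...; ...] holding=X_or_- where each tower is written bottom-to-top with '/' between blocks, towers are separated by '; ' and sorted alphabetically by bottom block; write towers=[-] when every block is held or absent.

towers=[B/A; D/E] holding=C

step 1 (unstack(B, A)): towers=[A; C; D; E] holding=B
step 2 (putdown(B)): towers=[A; B; C; D; E] holding=-
step 3 (pickup(A)): towers=[B; C; D; E] holding=A
step 4 (stack(A, B)): towers=[B/A; C; D; E] holding=-
step 5 (pickup(E)): towers=[B/A; C; D] holding=E
step 6 (stack(E, D)): towers=[B/A; C; D/E] holding=-
step 7 (pickup(C)): towers=[B/A; D/E] holding=C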